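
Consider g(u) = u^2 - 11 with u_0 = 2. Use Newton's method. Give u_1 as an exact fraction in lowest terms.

g'(u) = 2u.
g(2) = -7, g'(2) = 4, so u_1 = 2 - (-7)/4 = 15/4.

15/4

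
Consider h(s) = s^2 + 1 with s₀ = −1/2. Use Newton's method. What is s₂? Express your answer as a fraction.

−7/24

h'(s) = 2s.
h(−1/2) = 5/4, h'(−1/2) = −1, so s₁ = (−1/2) − (5/4)/(−1) = 3/4.
h(3/4) = 25/16, h'(3/4) = 3/2, so s₂ = (3/4) − (25/16)/(3/2) = −7/24.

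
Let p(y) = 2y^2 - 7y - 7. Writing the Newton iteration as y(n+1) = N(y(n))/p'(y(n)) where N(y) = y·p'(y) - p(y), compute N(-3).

p'(y) = 4y - 7.
N(y) = y·p'(y) - p(y) = y·(4y - 7) - (2y^2 - 7y - 7) = 2y^2 + 7.
N(-3) = 25.

25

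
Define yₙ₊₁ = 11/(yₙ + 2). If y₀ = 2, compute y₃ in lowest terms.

209/82

y₁ = 11/(2 + 2) = 11/4.
y₂ = 11/(11/4 + 2) = 44/19.
y₃ = 11/(44/19 + 2) = 209/82.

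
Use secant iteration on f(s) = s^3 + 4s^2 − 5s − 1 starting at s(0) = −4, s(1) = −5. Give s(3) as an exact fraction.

f(−4) = 19, f(−5) = −1. s(2) = (−5) − (−1)·((−5) − (−4))/((−1) − 19) = −99/20.
f(−5) = −1, f(−99/20) = 3781/8000. s(3) = (−99/20) − (3781/8000)·((−99/20) − (−5))/((3781/8000) − (−1)) = −58505/11781.

−58505/11781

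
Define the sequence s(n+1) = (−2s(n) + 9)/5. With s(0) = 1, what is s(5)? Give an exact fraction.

4027/3125

s(1) = (−2·1 + 9)/5 = 7/5.
s(2) = (−2·(7/5) + 9)/5 = 31/25.
s(3) = (−2·(31/25) + 9)/5 = 163/125.
s(4) = (−2·(163/125) + 9)/5 = 799/625.
s(5) = (−2·(799/625) + 9)/5 = 4027/3125.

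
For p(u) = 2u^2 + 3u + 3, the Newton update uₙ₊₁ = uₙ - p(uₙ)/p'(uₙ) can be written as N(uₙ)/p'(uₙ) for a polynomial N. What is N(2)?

5

p'(u) = 4u + 3.
N(u) = u·p'(u) - p(u) = u·(4u + 3) - (2u^2 + 3u + 3) = 2u^2 - 3.
N(2) = 5.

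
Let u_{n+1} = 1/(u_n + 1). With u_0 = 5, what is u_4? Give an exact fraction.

13/20

u_1 = 1/(5 + 1) = 1/6.
u_2 = 1/(1/6 + 1) = 6/7.
u_3 = 1/(6/7 + 1) = 7/13.
u_4 = 1/(7/13 + 1) = 13/20.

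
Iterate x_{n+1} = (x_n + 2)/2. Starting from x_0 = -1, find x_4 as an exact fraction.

x_1 = ((-1) + 2)/2 = 1/2.
x_2 = ((1/2) + 2)/2 = 5/4.
x_3 = ((5/4) + 2)/2 = 13/8.
x_4 = ((13/8) + 2)/2 = 29/16.

29/16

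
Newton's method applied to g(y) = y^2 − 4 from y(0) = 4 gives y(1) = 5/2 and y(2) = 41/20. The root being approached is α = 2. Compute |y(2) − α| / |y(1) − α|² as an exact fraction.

1/5

y(1) − α = 5/2 − 2 = 1/2, so |y(1) − α| = 1/2.
y(2) − α = 41/20 − 2 = 1/20, so |y(2) − α| = 1/20.
|y(1) − α|² = 1/4.
Ratio = (1/20) / (1/4) = 1/5.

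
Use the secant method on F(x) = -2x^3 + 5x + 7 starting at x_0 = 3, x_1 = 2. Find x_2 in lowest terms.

F(3) = -32, F(2) = 1. x_2 = 2 - 1·(2 - 3)/(1 - (-32)) = 67/33.

67/33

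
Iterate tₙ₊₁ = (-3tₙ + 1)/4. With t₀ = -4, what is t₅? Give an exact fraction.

t₁ = (-3·(-4) + 1)/4 = 13/4.
t₂ = (-3·(13/4) + 1)/4 = -35/16.
t₃ = (-3·(-35/16) + 1)/4 = 121/64.
t₄ = (-3·(121/64) + 1)/4 = -299/256.
t₅ = (-3·(-299/256) + 1)/4 = 1153/1024.

1153/1024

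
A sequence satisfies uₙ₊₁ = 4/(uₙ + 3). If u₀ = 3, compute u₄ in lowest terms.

u₁ = 4/(3 + 3) = 2/3.
u₂ = 4/(2/3 + 3) = 12/11.
u₃ = 4/(12/11 + 3) = 44/45.
u₄ = 4/(44/45 + 3) = 180/179.

180/179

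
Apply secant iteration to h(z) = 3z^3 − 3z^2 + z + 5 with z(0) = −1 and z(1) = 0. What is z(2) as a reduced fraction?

−5/7

h(−1) = −2, h(0) = 5. z(2) = 0 − 5·(0 − (−1))/(5 − (−2)) = −5/7.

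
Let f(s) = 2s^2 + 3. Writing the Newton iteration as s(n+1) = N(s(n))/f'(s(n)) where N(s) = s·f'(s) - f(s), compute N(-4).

29

f'(s) = 4s.
N(s) = s·f'(s) - f(s) = s·(4s) - (2s^2 + 3) = 2s^2 - 3.
N(-4) = 29.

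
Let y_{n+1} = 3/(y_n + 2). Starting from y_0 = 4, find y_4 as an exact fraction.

48/47

y_1 = 3/(4 + 2) = 1/2.
y_2 = 3/(1/2 + 2) = 6/5.
y_3 = 3/(6/5 + 2) = 15/16.
y_4 = 3/(15/16 + 2) = 48/47.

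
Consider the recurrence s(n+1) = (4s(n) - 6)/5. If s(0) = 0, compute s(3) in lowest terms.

s(1) = (4·0 - 6)/5 = -6/5.
s(2) = (4·(-6/5) - 6)/5 = -54/25.
s(3) = (4·(-54/25) - 6)/5 = -366/125.

-366/125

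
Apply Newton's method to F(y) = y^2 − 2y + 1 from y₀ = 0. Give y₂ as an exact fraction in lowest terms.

F'(y) = 2y − 2.
F(0) = 1, F'(0) = −2, so y₁ = 0 − 1/(−2) = 1/2.
F(1/2) = 1/4, F'(1/2) = −1, so y₂ = (1/2) − (1/4)/(−1) = 3/4.

3/4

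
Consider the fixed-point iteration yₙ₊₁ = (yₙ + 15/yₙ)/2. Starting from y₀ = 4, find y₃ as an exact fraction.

7380481/1905632

y₁ = (4 + 15/4)/2 = 31/8.
y₂ = (31/8 + 15/(31/8))/2 = 1921/496.
y₃ = (1921/496 + 15/(1921/496))/2 = 7380481/1905632.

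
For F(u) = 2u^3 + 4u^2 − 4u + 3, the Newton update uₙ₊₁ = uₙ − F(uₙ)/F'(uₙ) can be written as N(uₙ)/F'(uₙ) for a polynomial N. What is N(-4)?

−195

F'(u) = 6u^2 + 8u − 4.
N(u) = u·F'(u) − F(u) = u·(6u^2 + 8u − 4) − (2u^3 + 4u^2 − 4u + 3) = 4u^3 + 4u^2 − 3.
N(-4) = −195.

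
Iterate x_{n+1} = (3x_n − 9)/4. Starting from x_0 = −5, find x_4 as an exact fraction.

−495/64

x_1 = (3·(−5) − 9)/4 = −6.
x_2 = (3·(−6) − 9)/4 = −27/4.
x_3 = (3·(−27/4) − 9)/4 = −117/16.
x_4 = (3·(−117/16) − 9)/4 = −495/64.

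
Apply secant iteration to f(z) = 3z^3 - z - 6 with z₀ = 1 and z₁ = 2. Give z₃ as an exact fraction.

726/563

f(1) = -4, f(2) = 16. z₂ = 2 - 16·(2 - 1)/(16 - (-4)) = 6/5.
f(2) = 16, f(6/5) = -252/125. z₃ = (6/5) - (-252/125)·((6/5) - 2)/((-252/125) - 16) = 726/563.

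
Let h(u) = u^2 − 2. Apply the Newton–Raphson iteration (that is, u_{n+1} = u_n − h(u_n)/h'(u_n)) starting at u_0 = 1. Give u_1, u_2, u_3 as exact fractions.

h'(u) = 2u.
h(1) = −1, h'(1) = 2, so u_1 = 1 − (−1)/2 = 3/2.
h(3/2) = 1/4, h'(3/2) = 3, so u_2 = (3/2) − (1/4)/3 = 17/12.
h(17/12) = 1/144, h'(17/12) = 17/6, so u_3 = (17/12) − (1/144)/(17/6) = 577/408.

u_1 = 3/2, u_2 = 17/12, u_3 = 577/408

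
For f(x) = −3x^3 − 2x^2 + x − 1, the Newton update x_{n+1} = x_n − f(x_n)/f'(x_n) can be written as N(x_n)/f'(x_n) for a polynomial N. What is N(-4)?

353

f'(x) = −9x^2 − 4x + 1.
N(x) = x·f'(x) − f(x) = x·(−9x^2 − 4x + 1) − (−3x^3 − 2x^2 + x − 1) = −6x^3 − 2x^2 + 1.
N(-4) = 353.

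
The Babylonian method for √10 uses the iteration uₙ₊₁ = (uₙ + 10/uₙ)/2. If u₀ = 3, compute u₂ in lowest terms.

721/228

u₁ = (3 + 10/3)/2 = 19/6.
u₂ = (19/6 + 10/(19/6))/2 = 721/228.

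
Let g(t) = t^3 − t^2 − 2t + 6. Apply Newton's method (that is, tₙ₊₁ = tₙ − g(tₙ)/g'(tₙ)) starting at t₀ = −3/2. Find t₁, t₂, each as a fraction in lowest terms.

g'(t) = 3t^2 − 2t − 2.
g(−3/2) = 27/8, g'(−3/2) = 31/4, so t₁ = (−3/2) − (27/8)/(31/4) = −60/31.
g(−60/31) = −33534/29791, g'(−60/31) = 12598/961, so t₂ = (−60/31) − (−33534/29791)/(12598/961) = −361173/195269.

t₁ = −60/31, t₂ = −361173/195269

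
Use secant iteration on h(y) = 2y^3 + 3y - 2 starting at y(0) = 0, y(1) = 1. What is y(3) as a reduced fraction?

26/51

h(0) = -2, h(1) = 3. y(2) = 1 - 3·(1 - 0)/(3 - (-2)) = 2/5.
h(1) = 3, h(2/5) = -84/125. y(3) = (2/5) - (-84/125)·((2/5) - 1)/((-84/125) - 3) = 26/51.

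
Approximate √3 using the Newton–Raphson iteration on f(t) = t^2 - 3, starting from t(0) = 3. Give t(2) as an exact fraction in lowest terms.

f'(t) = 2t.
f(3) = 6, f'(3) = 6, so t(1) = 3 - 6/6 = 2.
f(2) = 1, f'(2) = 4, so t(2) = 2 - 1/4 = 7/4.

7/4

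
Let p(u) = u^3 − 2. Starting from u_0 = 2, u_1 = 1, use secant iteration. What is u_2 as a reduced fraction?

p(2) = 6, p(1) = −1. u_2 = 1 − (−1)·(1 − 2)/((−1) − 6) = 8/7.

8/7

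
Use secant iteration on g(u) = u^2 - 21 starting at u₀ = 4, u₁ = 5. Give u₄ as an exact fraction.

g(4) = -5, g(5) = 4. u₂ = 5 - 4·(5 - 4)/(4 - (-5)) = 41/9.
g(5) = 4, g(41/9) = -20/81. u₃ = (41/9) - (-20/81)·((41/9) - 5)/((-20/81) - 4) = 197/43.
g(41/9) = -20/81, g(197/43) = -20/1849. u₄ = (197/43) - (-20/1849)·((197/43) - (41/9))/((-20/1849) - (-20/81)) = 4051/884.

4051/884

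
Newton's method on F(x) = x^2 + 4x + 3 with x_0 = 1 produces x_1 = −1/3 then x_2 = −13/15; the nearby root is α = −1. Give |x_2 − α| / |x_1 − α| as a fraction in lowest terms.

x_1 − α = −1/3 − (−1) = −1/3 + 1 = 2/3, so |x_1 − α| = 2/3.
x_2 − α = −13/15 − (−1) = −13/15 + 1 = 2/15, so |x_2 − α| = 2/15.
Ratio = (2/15) / (2/3) = 1/5.

1/5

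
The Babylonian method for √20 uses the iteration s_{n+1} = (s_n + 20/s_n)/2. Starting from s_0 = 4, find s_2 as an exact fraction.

161/36

s_1 = (4 + 20/4)/2 = 9/2.
s_2 = (9/2 + 20/(9/2))/2 = 161/36.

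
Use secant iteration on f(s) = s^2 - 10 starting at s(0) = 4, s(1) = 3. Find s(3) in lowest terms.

136/43

f(4) = 6, f(3) = -1. s(2) = 3 - (-1)·(3 - 4)/((-1) - 6) = 22/7.
f(3) = -1, f(22/7) = -6/49. s(3) = (22/7) - (-6/49)·((22/7) - 3)/((-6/49) - (-1)) = 136/43.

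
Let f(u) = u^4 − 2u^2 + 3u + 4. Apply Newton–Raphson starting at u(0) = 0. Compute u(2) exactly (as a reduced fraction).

−52/31

f'(u) = 4u^3 − 4u + 3.
f(0) = 4, f'(0) = 3, so u(1) = 0 − 4/3 = −4/3.
f(−4/3) = −32/81, f'(−4/3) = −31/27, so u(2) = (−4/3) − (−32/81)/(−31/27) = −52/31.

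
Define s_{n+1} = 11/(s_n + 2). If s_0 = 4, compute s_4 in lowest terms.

1232/477

s_1 = 11/(4 + 2) = 11/6.
s_2 = 11/(11/6 + 2) = 66/23.
s_3 = 11/(66/23 + 2) = 253/112.
s_4 = 11/(253/112 + 2) = 1232/477.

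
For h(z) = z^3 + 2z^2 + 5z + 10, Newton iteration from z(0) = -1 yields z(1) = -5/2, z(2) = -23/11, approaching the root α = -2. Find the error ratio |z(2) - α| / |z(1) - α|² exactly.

z(1) - α = -5/2 - (-2) = -5/2 + 2 = -1/2, so |z(1) - α| = 1/2.
z(2) - α = -23/11 - (-2) = -23/11 + 2 = -1/11, so |z(2) - α| = 1/11.
|z(1) - α|² = 1/4.
Ratio = (1/11) / (1/4) = 4/11.

4/11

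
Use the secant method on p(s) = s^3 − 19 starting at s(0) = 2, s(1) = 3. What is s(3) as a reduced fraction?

22441/8443

p(2) = −11, p(3) = 8. s(2) = 3 − 8·(3 − 2)/(8 − (−11)) = 49/19.
p(3) = 8, p(49/19) = −12672/6859. s(3) = (49/19) − (−12672/6859)·((49/19) − 3)/((−12672/6859) − 8) = 22441/8443.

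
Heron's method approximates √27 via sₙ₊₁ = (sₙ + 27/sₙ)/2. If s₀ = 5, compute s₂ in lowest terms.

s₁ = (5 + 27/5)/2 = 26/5.
s₂ = (26/5 + 27/(26/5))/2 = 1351/260.

1351/260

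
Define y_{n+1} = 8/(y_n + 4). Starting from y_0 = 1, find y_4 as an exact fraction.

y_1 = 8/(1 + 4) = 8/5.
y_2 = 8/(8/5 + 4) = 10/7.
y_3 = 8/(10/7 + 4) = 28/19.
y_4 = 8/(28/19 + 4) = 19/13.

19/13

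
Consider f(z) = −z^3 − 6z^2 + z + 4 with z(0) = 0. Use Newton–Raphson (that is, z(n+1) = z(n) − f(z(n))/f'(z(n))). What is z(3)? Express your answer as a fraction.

48612/2687

f'(z) = −3z^2 − 12z + 1.
f(0) = 4, f'(0) = 1, so z(1) = 0 − 4/1 = −4.
f(−4) = −32, f'(−4) = 1, so z(2) = (−4) − (−32)/1 = 28.
f(28) = −26624, f'(28) = −2687, so z(3) = 28 − (−26624)/(−2687) = 48612/2687.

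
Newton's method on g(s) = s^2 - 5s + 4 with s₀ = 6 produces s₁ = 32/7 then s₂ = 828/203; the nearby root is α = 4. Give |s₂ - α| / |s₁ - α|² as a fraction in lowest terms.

7/29

s₁ - α = 32/7 - 4 = 4/7, so |s₁ - α| = 4/7.
s₂ - α = 828/203 - 4 = 16/203, so |s₂ - α| = 16/203.
|s₁ - α|² = 16/49.
Ratio = (16/203) / (16/49) = 7/29.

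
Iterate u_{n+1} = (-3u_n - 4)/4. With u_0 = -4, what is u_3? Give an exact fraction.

7/8

u_1 = (-3·(-4) - 4)/4 = 2.
u_2 = (-3·2 - 4)/4 = -5/2.
u_3 = (-3·(-5/2) - 4)/4 = 7/8.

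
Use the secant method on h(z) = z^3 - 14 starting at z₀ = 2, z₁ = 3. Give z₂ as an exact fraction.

h(2) = -6, h(3) = 13. z₂ = 3 - 13·(3 - 2)/(13 - (-6)) = 44/19.

44/19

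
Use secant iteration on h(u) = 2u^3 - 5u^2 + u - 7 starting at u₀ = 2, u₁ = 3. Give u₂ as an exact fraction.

h(2) = -9, h(3) = 5. u₂ = 3 - 5·(3 - 2)/(5 - (-9)) = 37/14.

37/14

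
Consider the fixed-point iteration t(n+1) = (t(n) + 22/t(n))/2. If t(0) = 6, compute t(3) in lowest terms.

5330977/1136568

t(1) = (6 + 22/6)/2 = 29/6.
t(2) = (29/6 + 22/(29/6))/2 = 1633/348.
t(3) = (1633/348 + 22/(1633/348))/2 = 5330977/1136568.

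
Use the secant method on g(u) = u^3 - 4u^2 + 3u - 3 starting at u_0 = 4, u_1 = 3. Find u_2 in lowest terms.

g(4) = 9, g(3) = -3. u_2 = 3 - (-3)·(3 - 4)/((-3) - 9) = 13/4.

13/4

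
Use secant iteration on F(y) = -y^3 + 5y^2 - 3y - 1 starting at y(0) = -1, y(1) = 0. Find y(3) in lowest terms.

-81/289

F(-1) = 8, F(0) = -1. y(2) = 0 - (-1)·(0 - (-1))/((-1) - 8) = -1/9.
F(0) = -1, F(-1/9) = -440/729. y(3) = (-1/9) - (-440/729)·((-1/9) - 0)/((-440/729) - (-1)) = -81/289.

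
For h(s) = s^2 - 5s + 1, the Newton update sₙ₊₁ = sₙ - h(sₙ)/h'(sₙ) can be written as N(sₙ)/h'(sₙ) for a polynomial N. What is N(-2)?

h'(s) = 2s - 5.
N(s) = s·h'(s) - h(s) = s·(2s - 5) - (s^2 - 5s + 1) = s^2 - 1.
N(-2) = 3.

3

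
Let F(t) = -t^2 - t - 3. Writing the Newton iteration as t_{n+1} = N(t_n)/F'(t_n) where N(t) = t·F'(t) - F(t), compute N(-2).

-1

F'(t) = -2t - 1.
N(t) = t·F'(t) - F(t) = t·(-2t - 1) - (-t^2 - t - 3) = -t^2 + 3.
N(-2) = -1.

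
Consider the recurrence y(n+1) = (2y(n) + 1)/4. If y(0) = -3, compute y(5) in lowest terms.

y(1) = (2·(-3) + 1)/4 = -5/4.
y(2) = (2·(-5/4) + 1)/4 = -3/8.
y(3) = (2·(-3/8) + 1)/4 = 1/16.
y(4) = (2·(1/16) + 1)/4 = 9/32.
y(5) = (2·(9/32) + 1)/4 = 25/64.

25/64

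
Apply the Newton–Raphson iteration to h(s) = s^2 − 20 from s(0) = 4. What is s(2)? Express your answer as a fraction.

h'(s) = 2s.
h(4) = −4, h'(4) = 8, so s(1) = 4 − (−4)/8 = 9/2.
h(9/2) = 1/4, h'(9/2) = 9, so s(2) = (9/2) − (1/4)/9 = 161/36.

161/36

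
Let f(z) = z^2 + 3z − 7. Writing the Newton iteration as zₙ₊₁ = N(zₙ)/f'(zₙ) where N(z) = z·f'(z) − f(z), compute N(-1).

f'(z) = 2z + 3.
N(z) = z·f'(z) − f(z) = z·(2z + 3) − (z^2 + 3z − 7) = z^2 + 7.
N(-1) = 8.

8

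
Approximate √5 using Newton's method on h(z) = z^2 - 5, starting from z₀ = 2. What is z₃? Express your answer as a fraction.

h'(z) = 2z.
h(2) = -1, h'(2) = 4, so z₁ = 2 - (-1)/4 = 9/4.
h(9/4) = 1/16, h'(9/4) = 9/2, so z₂ = (9/4) - (1/16)/(9/2) = 161/72.
h(161/72) = 1/5184, h'(161/72) = 161/36, so z₃ = (161/72) - (1/5184)/(161/36) = 51841/23184.

51841/23184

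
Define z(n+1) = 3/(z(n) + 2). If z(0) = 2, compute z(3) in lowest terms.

z(1) = 3/(2 + 2) = 3/4.
z(2) = 3/(3/4 + 2) = 12/11.
z(3) = 3/(12/11 + 2) = 33/34.

33/34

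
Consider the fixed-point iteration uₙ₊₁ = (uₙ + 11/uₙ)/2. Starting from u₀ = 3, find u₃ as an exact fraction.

79201/23880

u₁ = (3 + 11/3)/2 = 10/3.
u₂ = (10/3 + 11/(10/3))/2 = 199/60.
u₃ = (199/60 + 11/(199/60))/2 = 79201/23880.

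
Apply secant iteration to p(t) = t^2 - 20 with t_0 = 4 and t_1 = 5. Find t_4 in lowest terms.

p(4) = -4, p(5) = 5. t_2 = 5 - 5·(5 - 4)/(5 - (-4)) = 40/9.
p(5) = 5, p(40/9) = -20/81. t_3 = (40/9) - (-20/81)·((40/9) - 5)/((-20/81) - 5) = 76/17.
p(40/9) = -20/81, p(76/17) = -4/289. t_4 = (76/17) - (-4/289)·((76/17) - (40/9))/((-4/289) - (-20/81)) = 1525/341.

1525/341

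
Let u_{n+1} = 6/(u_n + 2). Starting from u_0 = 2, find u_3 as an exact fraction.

u_1 = 6/(2 + 2) = 3/2.
u_2 = 6/(3/2 + 2) = 12/7.
u_3 = 6/(12/7 + 2) = 21/13.

21/13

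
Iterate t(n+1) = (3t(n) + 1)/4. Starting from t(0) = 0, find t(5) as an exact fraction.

781/1024

t(1) = (3·0 + 1)/4 = 1/4.
t(2) = (3·(1/4) + 1)/4 = 7/16.
t(3) = (3·(7/16) + 1)/4 = 37/64.
t(4) = (3·(37/64) + 1)/4 = 175/256.
t(5) = (3·(175/256) + 1)/4 = 781/1024.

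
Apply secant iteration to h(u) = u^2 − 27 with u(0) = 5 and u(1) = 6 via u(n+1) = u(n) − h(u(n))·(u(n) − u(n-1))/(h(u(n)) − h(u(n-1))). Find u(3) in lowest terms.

h(5) = −2, h(6) = 9. u(2) = 6 − 9·(6 − 5)/(9 − (−2)) = 57/11.
h(6) = 9, h(57/11) = −18/121. u(3) = (57/11) − (−18/121)·((57/11) − 6)/((−18/121) − 9) = 213/41.

213/41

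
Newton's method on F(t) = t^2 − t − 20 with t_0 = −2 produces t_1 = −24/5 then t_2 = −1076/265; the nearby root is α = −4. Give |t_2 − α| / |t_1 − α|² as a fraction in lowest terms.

5/53

t_1 − α = −24/5 − (−4) = −24/5 + 4 = −4/5, so |t_1 − α| = 4/5.
t_2 − α = −1076/265 − (−4) = −1076/265 + 4 = −16/265, so |t_2 − α| = 16/265.
|t_1 − α|² = 16/25.
Ratio = (16/265) / (16/25) = 5/53.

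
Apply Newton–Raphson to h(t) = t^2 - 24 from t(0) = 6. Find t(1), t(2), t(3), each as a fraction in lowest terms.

t(1) = 5, t(2) = 49/10, t(3) = 4801/980

h'(t) = 2t.
h(6) = 12, h'(6) = 12, so t(1) = 6 - 12/12 = 5.
h(5) = 1, h'(5) = 10, so t(2) = 5 - 1/10 = 49/10.
h(49/10) = 1/100, h'(49/10) = 49/5, so t(3) = (49/10) - (1/100)/(49/5) = 4801/980.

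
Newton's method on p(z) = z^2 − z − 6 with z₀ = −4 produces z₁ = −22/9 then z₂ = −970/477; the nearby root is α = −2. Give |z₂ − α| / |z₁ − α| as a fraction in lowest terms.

z₁ − α = −22/9 − (−2) = −22/9 + 2 = −4/9, so |z₁ − α| = 4/9.
z₂ − α = −970/477 − (−2) = −970/477 + 2 = −16/477, so |z₂ − α| = 16/477.
Ratio = (16/477) / (4/9) = 4/53.

4/53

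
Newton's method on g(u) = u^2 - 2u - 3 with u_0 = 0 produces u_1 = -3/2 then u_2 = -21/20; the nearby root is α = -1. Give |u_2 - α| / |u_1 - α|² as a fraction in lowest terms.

1/5

u_1 - α = -3/2 - (-1) = -3/2 + 1 = -1/2, so |u_1 - α| = 1/2.
u_2 - α = -21/20 - (-1) = -21/20 + 1 = -1/20, so |u_2 - α| = 1/20.
|u_1 - α|² = 1/4.
Ratio = (1/20) / (1/4) = 1/5.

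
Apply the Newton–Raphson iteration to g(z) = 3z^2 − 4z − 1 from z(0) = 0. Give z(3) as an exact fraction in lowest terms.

g'(z) = 6z − 4.
g(0) = −1, g'(0) = −4, so z(1) = 0 − (−1)/(−4) = −1/4.
g(−1/4) = 3/16, g'(−1/4) = −11/2, so z(2) = (−1/4) − (3/16)/(−11/2) = −19/88.
g(−19/88) = 27/7744, g'(−19/88) = −233/44, so z(3) = (−19/88) − (27/7744)/(−233/44) = −8827/41008.

−8827/41008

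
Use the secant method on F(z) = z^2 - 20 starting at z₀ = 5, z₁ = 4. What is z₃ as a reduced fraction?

85/19

F(5) = 5, F(4) = -4. z₂ = 4 - (-4)·(4 - 5)/((-4) - 5) = 40/9.
F(4) = -4, F(40/9) = -20/81. z₃ = (40/9) - (-20/81)·((40/9) - 4)/((-20/81) - (-4)) = 85/19.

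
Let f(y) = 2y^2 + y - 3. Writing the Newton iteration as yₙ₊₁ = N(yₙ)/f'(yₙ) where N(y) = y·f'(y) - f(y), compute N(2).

11

f'(y) = 4y + 1.
N(y) = y·f'(y) - f(y) = y·(4y + 1) - (2y^2 + y - 3) = 2y^2 + 3.
N(2) = 11.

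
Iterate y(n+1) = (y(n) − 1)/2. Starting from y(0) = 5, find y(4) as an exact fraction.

y(1) = (5 − 1)/2 = 2.
y(2) = (2 − 1)/2 = 1/2.
y(3) = ((1/2) − 1)/2 = −1/4.
y(4) = ((−1/4) − 1)/2 = −5/8.

−5/8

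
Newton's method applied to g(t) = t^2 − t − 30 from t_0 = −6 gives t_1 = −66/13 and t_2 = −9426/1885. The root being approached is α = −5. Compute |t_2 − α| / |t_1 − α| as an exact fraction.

t_1 − α = −66/13 − (−5) = −66/13 + 5 = −1/13, so |t_1 − α| = 1/13.
t_2 − α = −9426/1885 − (−5) = −9426/1885 + 5 = −1/1885, so |t_2 − α| = 1/1885.
Ratio = (1/1885) / (1/13) = 1/145.

1/145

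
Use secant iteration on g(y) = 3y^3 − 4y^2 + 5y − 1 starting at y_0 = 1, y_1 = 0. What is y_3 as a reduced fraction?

g(1) = 3, g(0) = −1. y_2 = 0 − (−1)·(0 − 1)/((−1) − 3) = 1/4.
g(0) = −1, g(1/4) = 3/64. y_3 = (1/4) − (3/64)·((1/4) − 0)/((3/64) − (−1)) = 16/67.

16/67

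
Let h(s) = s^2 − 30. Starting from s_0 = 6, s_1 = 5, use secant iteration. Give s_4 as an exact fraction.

2525/461

h(6) = 6, h(5) = −5. s_2 = 5 − (−5)·(5 − 6)/((−5) − 6) = 60/11.
h(5) = −5, h(60/11) = −30/121. s_3 = (60/11) − (−30/121)·((60/11) − 5)/((−30/121) − (−5)) = 126/23.
h(60/11) = −30/121, h(126/23) = 6/529. s_4 = (126/23) − (6/529)·((126/23) − (60/11))/((6/529) − (−30/121)) = 2525/461.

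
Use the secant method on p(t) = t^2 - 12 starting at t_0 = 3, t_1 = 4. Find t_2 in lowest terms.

p(3) = -3, p(4) = 4. t_2 = 4 - 4·(4 - 3)/(4 - (-3)) = 24/7.

24/7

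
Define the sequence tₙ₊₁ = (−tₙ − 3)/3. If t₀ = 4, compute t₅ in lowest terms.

t₁ = (−4 − 3)/3 = −7/3.
t₂ = (−(−7/3) − 3)/3 = −2/9.
t₃ = (−(−2/9) − 3)/3 = −25/27.
t₄ = (−(−25/27) − 3)/3 = −56/81.
t₅ = (−(−56/81) − 3)/3 = −187/243.

−187/243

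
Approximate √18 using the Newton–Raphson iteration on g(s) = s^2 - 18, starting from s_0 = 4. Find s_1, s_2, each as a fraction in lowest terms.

g'(s) = 2s.
g(4) = -2, g'(4) = 8, so s_1 = 4 - (-2)/8 = 17/4.
g(17/4) = 1/16, g'(17/4) = 17/2, so s_2 = (17/4) - (1/16)/(17/2) = 577/136.

s_1 = 17/4, s_2 = 577/136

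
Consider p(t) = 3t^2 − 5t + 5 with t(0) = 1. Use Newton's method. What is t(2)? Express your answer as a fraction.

p'(t) = 6t − 5.
p(1) = 3, p'(1) = 1, so t(1) = 1 − 3/1 = −2.
p(−2) = 27, p'(−2) = −17, so t(2) = (−2) − 27/(−17) = −7/17.

−7/17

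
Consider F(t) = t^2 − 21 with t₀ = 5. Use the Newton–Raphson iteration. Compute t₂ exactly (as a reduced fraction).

527/115

F'(t) = 2t.
F(5) = 4, F'(5) = 10, so t₁ = 5 − 4/10 = 23/5.
F(23/5) = 4/25, F'(23/5) = 46/5, so t₂ = (23/5) − (4/25)/(46/5) = 527/115.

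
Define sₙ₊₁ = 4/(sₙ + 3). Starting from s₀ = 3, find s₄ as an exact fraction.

180/179

s₁ = 4/(3 + 3) = 2/3.
s₂ = 4/(2/3 + 3) = 12/11.
s₃ = 4/(12/11 + 3) = 44/45.
s₄ = 4/(44/45 + 3) = 180/179.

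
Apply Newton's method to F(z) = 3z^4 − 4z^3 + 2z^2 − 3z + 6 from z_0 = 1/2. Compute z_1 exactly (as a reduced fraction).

19/8

F'(z) = 12z^3 − 12z^2 + 4z − 3.
F(1/2) = 75/16, F'(1/2) = −5/2, so z_1 = (1/2) − (75/16)/(−5/2) = 19/8.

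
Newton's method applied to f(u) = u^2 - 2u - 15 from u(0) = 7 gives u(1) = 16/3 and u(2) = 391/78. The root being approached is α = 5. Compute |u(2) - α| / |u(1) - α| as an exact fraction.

1/26

u(1) - α = 16/3 - 5 = 1/3, so |u(1) - α| = 1/3.
u(2) - α = 391/78 - 5 = 1/78, so |u(2) - α| = 1/78.
Ratio = (1/78) / (1/3) = 1/26.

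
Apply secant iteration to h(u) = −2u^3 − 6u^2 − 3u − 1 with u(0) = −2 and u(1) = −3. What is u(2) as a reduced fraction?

h(−2) = −3, h(−3) = 8. u(2) = (−3) − 8·((−3) − (−2))/(8 − (−3)) = −25/11.

−25/11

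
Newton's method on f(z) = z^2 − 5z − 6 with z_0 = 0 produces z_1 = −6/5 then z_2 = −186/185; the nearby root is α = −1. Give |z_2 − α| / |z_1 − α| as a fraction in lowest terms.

1/37

z_1 − α = −6/5 − (−1) = −6/5 + 1 = −1/5, so |z_1 − α| = 1/5.
z_2 − α = −186/185 − (−1) = −186/185 + 1 = −1/185, so |z_2 − α| = 1/185.
Ratio = (1/185) / (1/5) = 1/37.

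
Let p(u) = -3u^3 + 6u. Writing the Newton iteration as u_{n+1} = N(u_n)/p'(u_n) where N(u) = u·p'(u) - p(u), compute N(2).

p'(u) = -9u^2 + 6.
N(u) = u·p'(u) - p(u) = u·(-9u^2 + 6) - (-3u^3 + 6u) = -6u^3.
N(2) = -48.

-48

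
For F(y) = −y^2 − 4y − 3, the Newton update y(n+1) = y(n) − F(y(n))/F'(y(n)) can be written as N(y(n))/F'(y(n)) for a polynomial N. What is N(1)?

2

F'(y) = −2y − 4.
N(y) = y·F'(y) − F(y) = y·(−2y − 4) − (−y^2 − 4y − 3) = −y^2 + 3.
N(1) = 2.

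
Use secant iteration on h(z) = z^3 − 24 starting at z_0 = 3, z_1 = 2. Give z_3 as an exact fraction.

h(3) = 3, h(2) = −16. z_2 = 2 − (−16)·(2 − 3)/((−16) − 3) = 54/19.
h(2) = −16, h(54/19) = −7152/6859. z_3 = (54/19) − (−7152/6859)·((54/19) − 2)/((−7152/6859) − (−16)) = 4650/1603.

4650/1603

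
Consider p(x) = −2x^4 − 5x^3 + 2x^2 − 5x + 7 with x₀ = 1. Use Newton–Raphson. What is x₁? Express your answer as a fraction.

7/8

p'(x) = −8x^3 − 15x^2 + 4x − 5.
p(1) = −3, p'(1) = −24, so x₁ = 1 − (−3)/(−24) = 7/8.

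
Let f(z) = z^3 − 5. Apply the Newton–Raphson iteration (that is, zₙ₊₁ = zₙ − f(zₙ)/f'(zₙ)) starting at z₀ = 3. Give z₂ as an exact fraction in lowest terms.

f'(z) = 3z^2.
f(3) = 22, f'(3) = 27, so z₁ = 3 − 22/27 = 59/27.
f(59/27) = 106964/19683, f'(59/27) = 3481/243, so z₂ = (59/27) − (106964/19683)/(3481/243) = 509173/281961.

509173/281961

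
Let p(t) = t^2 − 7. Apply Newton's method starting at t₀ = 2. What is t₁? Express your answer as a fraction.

11/4

p'(t) = 2t.
p(2) = −3, p'(2) = 4, so t₁ = 2 − (−3)/4 = 11/4.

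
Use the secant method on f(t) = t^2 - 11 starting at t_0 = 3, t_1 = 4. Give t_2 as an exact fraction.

23/7

f(3) = -2, f(4) = 5. t_2 = 4 - 5·(4 - 3)/(5 - (-2)) = 23/7.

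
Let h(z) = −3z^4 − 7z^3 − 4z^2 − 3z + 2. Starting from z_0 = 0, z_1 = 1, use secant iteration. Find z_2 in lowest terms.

h(0) = 2, h(1) = −15. z_2 = 1 − (−15)·(1 − 0)/((−15) − 2) = 2/17.

2/17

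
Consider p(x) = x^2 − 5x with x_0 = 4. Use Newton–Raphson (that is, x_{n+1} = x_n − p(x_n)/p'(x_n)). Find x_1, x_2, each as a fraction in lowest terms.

x_1 = 16/3, x_2 = 256/51

p'(x) = 2x − 5.
p(4) = −4, p'(4) = 3, so x_1 = 4 − (−4)/3 = 16/3.
p(16/3) = 16/9, p'(16/3) = 17/3, so x_2 = (16/3) − (16/9)/(17/3) = 256/51.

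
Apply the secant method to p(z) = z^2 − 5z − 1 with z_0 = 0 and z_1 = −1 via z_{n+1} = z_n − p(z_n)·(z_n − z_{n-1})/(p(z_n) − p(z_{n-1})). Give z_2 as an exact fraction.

−1/6

p(0) = −1, p(−1) = 5. z_2 = (−1) − 5·((−1) − 0)/(5 − (−1)) = −1/6.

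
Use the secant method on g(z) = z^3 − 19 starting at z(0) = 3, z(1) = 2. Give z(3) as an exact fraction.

g(3) = 8, g(2) = −11. z(2) = 2 − (−11)·(2 − 3)/((−11) − 8) = 49/19.
g(2) = −11, g(49/19) = −12672/6859. z(3) = (49/19) − (−12672/6859)·((49/19) − 2)/((−12672/6859) − (−11)) = 15385/5707.

15385/5707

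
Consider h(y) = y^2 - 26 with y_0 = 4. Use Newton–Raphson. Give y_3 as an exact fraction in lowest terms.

1468273/287952

h'(y) = 2y.
h(4) = -10, h'(4) = 8, so y_1 = 4 - (-10)/8 = 21/4.
h(21/4) = 25/16, h'(21/4) = 21/2, so y_2 = (21/4) - (25/16)/(21/2) = 857/168.
h(857/168) = 625/28224, h'(857/168) = 857/84, so y_3 = (857/168) - (625/28224)/(857/84) = 1468273/287952.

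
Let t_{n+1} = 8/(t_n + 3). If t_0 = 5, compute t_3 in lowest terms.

8/5

t_1 = 8/(5 + 3) = 1.
t_2 = 8/(1 + 3) = 2.
t_3 = 8/(2 + 3) = 8/5.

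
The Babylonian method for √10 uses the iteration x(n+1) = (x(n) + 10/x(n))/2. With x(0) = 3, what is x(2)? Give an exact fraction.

x(1) = (3 + 10/3)/2 = 19/6.
x(2) = (19/6 + 10/(19/6))/2 = 721/228.

721/228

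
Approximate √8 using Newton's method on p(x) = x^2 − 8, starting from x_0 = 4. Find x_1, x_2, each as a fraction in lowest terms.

x_1 = 3, x_2 = 17/6

p'(x) = 2x.
p(4) = 8, p'(4) = 8, so x_1 = 4 − 8/8 = 3.
p(3) = 1, p'(3) = 6, so x_2 = 3 − 1/6 = 17/6.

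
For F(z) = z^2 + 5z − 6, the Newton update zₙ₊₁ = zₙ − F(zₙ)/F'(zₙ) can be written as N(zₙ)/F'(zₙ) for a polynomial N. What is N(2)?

10

F'(z) = 2z + 5.
N(z) = z·F'(z) − F(z) = z·(2z + 5) − (z^2 + 5z − 6) = z^2 + 6.
N(2) = 10.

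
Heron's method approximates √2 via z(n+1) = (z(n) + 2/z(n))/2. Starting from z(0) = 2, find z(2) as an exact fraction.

17/12

z(1) = (2 + 2/2)/2 = 3/2.
z(2) = (3/2 + 2/(3/2))/2 = 17/12.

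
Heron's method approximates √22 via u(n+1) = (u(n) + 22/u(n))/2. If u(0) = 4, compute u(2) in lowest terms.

713/152

u(1) = (4 + 22/4)/2 = 19/4.
u(2) = (19/4 + 22/(19/4))/2 = 713/152.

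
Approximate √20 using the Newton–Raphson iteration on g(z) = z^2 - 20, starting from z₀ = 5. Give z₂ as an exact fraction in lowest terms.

161/36

g'(z) = 2z.
g(5) = 5, g'(5) = 10, so z₁ = 5 - 5/10 = 9/2.
g(9/2) = 1/4, g'(9/2) = 9, so z₂ = (9/2) - (1/4)/9 = 161/36.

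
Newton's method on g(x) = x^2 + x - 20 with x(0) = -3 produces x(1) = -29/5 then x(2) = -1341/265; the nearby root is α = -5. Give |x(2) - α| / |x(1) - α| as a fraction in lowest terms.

x(1) - α = -29/5 - (-5) = -29/5 + 5 = -4/5, so |x(1) - α| = 4/5.
x(2) - α = -1341/265 - (-5) = -1341/265 + 5 = -16/265, so |x(2) - α| = 16/265.
Ratio = (16/265) / (4/5) = 4/53.

4/53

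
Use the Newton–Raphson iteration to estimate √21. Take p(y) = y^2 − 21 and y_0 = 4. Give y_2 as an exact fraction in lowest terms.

p'(y) = 2y.
p(4) = −5, p'(4) = 8, so y_1 = 4 − (−5)/8 = 37/8.
p(37/8) = 25/64, p'(37/8) = 37/4, so y_2 = (37/8) − (25/64)/(37/4) = 2713/592.

2713/592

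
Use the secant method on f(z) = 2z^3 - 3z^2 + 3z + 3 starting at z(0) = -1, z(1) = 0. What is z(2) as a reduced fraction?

f(-1) = -5, f(0) = 3. z(2) = 0 - 3·(0 - (-1))/(3 - (-5)) = -3/8.

-3/8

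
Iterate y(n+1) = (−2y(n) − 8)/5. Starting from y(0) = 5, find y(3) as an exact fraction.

−192/125

y(1) = (−2·5 − 8)/5 = −18/5.
y(2) = (−2·(−18/5) − 8)/5 = −4/25.
y(3) = (−2·(−4/25) − 8)/5 = −192/125.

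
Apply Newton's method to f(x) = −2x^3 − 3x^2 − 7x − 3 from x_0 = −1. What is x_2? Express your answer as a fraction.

−949/1897

f'(x) = −6x^2 − 6x − 7.
f(−1) = 3, f'(−1) = −7, so x_1 = (−1) − 3/(−7) = −4/7.
f(−4/7) = 135/343, f'(−4/7) = −271/49, so x_2 = (−4/7) − (135/343)/(−271/49) = −949/1897.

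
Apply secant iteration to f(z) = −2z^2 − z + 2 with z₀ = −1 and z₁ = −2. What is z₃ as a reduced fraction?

−34/27

f(−1) = 1, f(−2) = −4. z₂ = (−2) − (−4)·((−2) − (−1))/((−4) − 1) = −6/5.
f(−2) = −4, f(−6/5) = 8/25. z₃ = (−6/5) − (8/25)·((−6/5) − (−2))/((8/25) − (−4)) = −34/27.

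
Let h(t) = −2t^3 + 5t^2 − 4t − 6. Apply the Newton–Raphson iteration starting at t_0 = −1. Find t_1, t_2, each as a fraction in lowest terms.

t_1 = −3/4, t_2 = −12/17

h'(t) = −6t^2 + 10t − 4.
h(−1) = 5, h'(−1) = −20, so t_1 = (−1) − 5/(−20) = −3/4.
h(−3/4) = 21/32, h'(−3/4) = −119/8, so t_2 = (−3/4) − (21/32)/(−119/8) = −12/17.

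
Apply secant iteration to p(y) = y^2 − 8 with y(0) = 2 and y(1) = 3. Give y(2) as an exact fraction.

p(2) = −4, p(3) = 1. y(2) = 3 − 1·(3 − 2)/(1 − (−4)) = 14/5.

14/5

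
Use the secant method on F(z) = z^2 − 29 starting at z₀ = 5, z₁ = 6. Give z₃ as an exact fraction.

673/125

F(5) = −4, F(6) = 7. z₂ = 6 − 7·(6 − 5)/(7 − (−4)) = 59/11.
F(6) = 7, F(59/11) = −28/121. z₃ = (59/11) − (−28/121)·((59/11) − 6)/((−28/121) − 7) = 673/125.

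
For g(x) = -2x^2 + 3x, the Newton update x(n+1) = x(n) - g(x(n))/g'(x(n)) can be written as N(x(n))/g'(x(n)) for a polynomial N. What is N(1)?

g'(x) = -4x + 3.
N(x) = x·g'(x) - g(x) = x·(-4x + 3) - (-2x^2 + 3x) = -2x^2.
N(1) = -2.

-2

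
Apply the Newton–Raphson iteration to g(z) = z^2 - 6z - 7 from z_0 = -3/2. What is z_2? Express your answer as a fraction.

-10441/10440

g'(z) = 2z - 6.
g(-3/2) = 17/4, g'(-3/2) = -9, so z_1 = (-3/2) - (17/4)/(-9) = -37/36.
g(-37/36) = 289/1296, g'(-37/36) = -145/18, so z_2 = (-37/36) - (289/1296)/(-145/18) = -10441/10440.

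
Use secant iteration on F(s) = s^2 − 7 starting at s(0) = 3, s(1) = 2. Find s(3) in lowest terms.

61/23

F(3) = 2, F(2) = −3. s(2) = 2 − (−3)·(2 − 3)/((−3) − 2) = 13/5.
F(2) = −3, F(13/5) = −6/25. s(3) = (13/5) − (−6/25)·((13/5) − 2)/((−6/25) − (−3)) = 61/23.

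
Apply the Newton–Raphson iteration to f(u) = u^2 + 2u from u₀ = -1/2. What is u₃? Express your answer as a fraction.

f'(u) = 2u + 2.
f(-1/2) = -3/4, f'(-1/2) = 1, so u₁ = (-1/2) - (-3/4)/1 = 1/4.
f(1/4) = 9/16, f'(1/4) = 5/2, so u₂ = (1/4) - (9/16)/(5/2) = 1/40.
f(1/40) = 81/1600, f'(1/40) = 41/20, so u₃ = (1/40) - (81/1600)/(41/20) = 1/3280.

1/3280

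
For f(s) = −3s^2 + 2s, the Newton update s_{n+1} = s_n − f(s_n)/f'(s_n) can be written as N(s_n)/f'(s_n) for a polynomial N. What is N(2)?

−12

f'(s) = −6s + 2.
N(s) = s·f'(s) − f(s) = s·(−6s + 2) − (−3s^2 + 2s) = −3s^2.
N(2) = −12.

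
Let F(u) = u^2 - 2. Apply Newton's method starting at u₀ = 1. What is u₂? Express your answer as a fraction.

17/12

F'(u) = 2u.
F(1) = -1, F'(1) = 2, so u₁ = 1 - (-1)/2 = 3/2.
F(3/2) = 1/4, F'(3/2) = 3, so u₂ = (3/2) - (1/4)/3 = 17/12.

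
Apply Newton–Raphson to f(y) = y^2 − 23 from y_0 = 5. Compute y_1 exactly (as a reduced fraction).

24/5

f'(y) = 2y.
f(5) = 2, f'(5) = 10, so y_1 = 5 − 2/10 = 24/5.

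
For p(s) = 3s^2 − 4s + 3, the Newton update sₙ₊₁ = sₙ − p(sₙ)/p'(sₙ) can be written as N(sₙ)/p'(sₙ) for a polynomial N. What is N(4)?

45

p'(s) = 6s − 4.
N(s) = s·p'(s) − p(s) = s·(6s − 4) − (3s^2 − 4s + 3) = 3s^2 − 3.
N(4) = 45.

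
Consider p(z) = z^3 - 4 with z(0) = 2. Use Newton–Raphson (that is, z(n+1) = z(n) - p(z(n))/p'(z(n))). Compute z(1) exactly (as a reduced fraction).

p'(z) = 3z^2.
p(2) = 4, p'(2) = 12, so z(1) = 2 - 4/12 = 5/3.

5/3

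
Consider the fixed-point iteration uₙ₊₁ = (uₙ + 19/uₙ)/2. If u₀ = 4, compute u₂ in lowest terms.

2441/560

u₁ = (4 + 19/4)/2 = 35/8.
u₂ = (35/8 + 19/(35/8))/2 = 2441/560.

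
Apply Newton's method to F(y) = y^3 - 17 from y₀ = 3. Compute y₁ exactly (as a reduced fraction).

71/27

F'(y) = 3y^2.
F(3) = 10, F'(3) = 27, so y₁ = 3 - 10/27 = 71/27.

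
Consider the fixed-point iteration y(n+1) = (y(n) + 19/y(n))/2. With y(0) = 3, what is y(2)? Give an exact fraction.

y(1) = (3 + 19/3)/2 = 14/3.
y(2) = (14/3 + 19/(14/3))/2 = 367/84.

367/84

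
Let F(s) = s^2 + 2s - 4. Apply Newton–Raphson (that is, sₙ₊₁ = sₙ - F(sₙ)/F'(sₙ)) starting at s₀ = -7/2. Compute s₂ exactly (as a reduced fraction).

F'(s) = 2s + 2.
F(-7/2) = 5/4, F'(-7/2) = -5, so s₁ = (-7/2) - (5/4)/(-5) = -13/4.
F(-13/4) = 1/16, F'(-13/4) = -9/2, so s₂ = (-13/4) - (1/16)/(-9/2) = -233/72.

-233/72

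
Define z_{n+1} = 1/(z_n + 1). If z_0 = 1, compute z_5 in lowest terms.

8/13

z_1 = 1/(1 + 1) = 1/2.
z_2 = 1/(1/2 + 1) = 2/3.
z_3 = 1/(2/3 + 1) = 3/5.
z_4 = 1/(3/5 + 1) = 5/8.
z_5 = 1/(5/8 + 1) = 8/13.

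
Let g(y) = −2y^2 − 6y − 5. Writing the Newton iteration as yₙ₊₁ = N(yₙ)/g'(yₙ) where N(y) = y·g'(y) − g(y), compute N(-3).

−13

g'(y) = −4y − 6.
N(y) = y·g'(y) − g(y) = y·(−4y − 6) − (−2y^2 − 6y − 5) = −2y^2 + 5.
N(-3) = −13.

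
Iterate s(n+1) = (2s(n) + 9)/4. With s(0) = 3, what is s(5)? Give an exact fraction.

s(1) = (2·3 + 9)/4 = 15/4.
s(2) = (2·(15/4) + 9)/4 = 33/8.
s(3) = (2·(33/8) + 9)/4 = 69/16.
s(4) = (2·(69/16) + 9)/4 = 141/32.
s(5) = (2·(141/32) + 9)/4 = 285/64.

285/64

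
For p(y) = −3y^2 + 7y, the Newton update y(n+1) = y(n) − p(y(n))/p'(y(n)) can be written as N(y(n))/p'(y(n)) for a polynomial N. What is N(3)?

−27

p'(y) = −6y + 7.
N(y) = y·p'(y) − p(y) = y·(−6y + 7) − (−3y^2 + 7y) = −3y^2.
N(3) = −27.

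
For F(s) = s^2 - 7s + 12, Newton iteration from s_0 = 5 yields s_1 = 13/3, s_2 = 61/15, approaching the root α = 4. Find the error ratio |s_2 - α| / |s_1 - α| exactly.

s_1 - α = 13/3 - 4 = 1/3, so |s_1 - α| = 1/3.
s_2 - α = 61/15 - 4 = 1/15, so |s_2 - α| = 1/15.
Ratio = (1/15) / (1/3) = 1/5.

1/5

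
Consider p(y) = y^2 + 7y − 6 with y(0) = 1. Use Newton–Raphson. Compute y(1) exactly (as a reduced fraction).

p'(y) = 2y + 7.
p(1) = 2, p'(1) = 9, so y(1) = 1 − 2/9 = 7/9.

7/9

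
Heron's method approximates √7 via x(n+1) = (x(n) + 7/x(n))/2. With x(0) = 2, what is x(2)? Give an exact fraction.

233/88

x(1) = (2 + 7/2)/2 = 11/4.
x(2) = (11/4 + 7/(11/4))/2 = 233/88.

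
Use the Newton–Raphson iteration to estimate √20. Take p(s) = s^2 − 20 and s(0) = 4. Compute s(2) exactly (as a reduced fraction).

p'(s) = 2s.
p(4) = −4, p'(4) = 8, so s(1) = 4 − (−4)/8 = 9/2.
p(9/2) = 1/4, p'(9/2) = 9, so s(2) = (9/2) − (1/4)/9 = 161/36.

161/36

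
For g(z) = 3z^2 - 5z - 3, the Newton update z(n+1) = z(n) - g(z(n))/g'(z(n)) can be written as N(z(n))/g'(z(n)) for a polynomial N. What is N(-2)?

15

g'(z) = 6z - 5.
N(z) = z·g'(z) - g(z) = z·(6z - 5) - (3z^2 - 5z - 3) = 3z^2 + 3.
N(-2) = 15.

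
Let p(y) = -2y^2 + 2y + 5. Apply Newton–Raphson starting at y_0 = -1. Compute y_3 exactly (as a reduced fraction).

-55321/47760

p'(y) = -4y + 2.
p(-1) = 1, p'(-1) = 6, so y_1 = (-1) - 1/6 = -7/6.
p(-7/6) = -1/18, p'(-7/6) = 20/3, so y_2 = (-7/6) - (-1/18)/(20/3) = -139/120.
p(-139/120) = -1/7200, p'(-139/120) = 199/30, so y_3 = (-139/120) - (-1/7200)/(199/30) = -55321/47760.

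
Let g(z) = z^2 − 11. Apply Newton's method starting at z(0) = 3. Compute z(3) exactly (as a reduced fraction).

79201/23880

g'(z) = 2z.
g(3) = −2, g'(3) = 6, so z(1) = 3 − (−2)/6 = 10/3.
g(10/3) = 1/9, g'(10/3) = 20/3, so z(2) = (10/3) − (1/9)/(20/3) = 199/60.
g(199/60) = 1/3600, g'(199/60) = 199/30, so z(3) = (199/60) − (1/3600)/(199/30) = 79201/23880.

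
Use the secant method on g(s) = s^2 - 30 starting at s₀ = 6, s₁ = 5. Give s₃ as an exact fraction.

126/23

g(6) = 6, g(5) = -5. s₂ = 5 - (-5)·(5 - 6)/((-5) - 6) = 60/11.
g(5) = -5, g(60/11) = -30/121. s₃ = (60/11) - (-30/121)·((60/11) - 5)/((-30/121) - (-5)) = 126/23.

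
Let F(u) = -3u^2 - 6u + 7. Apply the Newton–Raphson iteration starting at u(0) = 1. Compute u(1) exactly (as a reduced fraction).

5/6

F'(u) = -6u - 6.
F(1) = -2, F'(1) = -12, so u(1) = 1 - (-2)/(-12) = 5/6.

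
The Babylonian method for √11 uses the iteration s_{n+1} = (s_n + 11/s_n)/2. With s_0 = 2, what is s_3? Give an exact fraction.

319201/96240

s_1 = (2 + 11/2)/2 = 15/4.
s_2 = (15/4 + 11/(15/4))/2 = 401/120.
s_3 = (401/120 + 11/(401/120))/2 = 319201/96240.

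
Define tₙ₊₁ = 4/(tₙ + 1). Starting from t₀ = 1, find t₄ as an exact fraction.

28/19

t₁ = 4/(1 + 1) = 2.
t₂ = 4/(2 + 1) = 4/3.
t₃ = 4/(4/3 + 1) = 12/7.
t₄ = 4/(12/7 + 1) = 28/19.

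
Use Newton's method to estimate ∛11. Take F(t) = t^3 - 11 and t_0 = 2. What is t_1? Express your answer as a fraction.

F'(t) = 3t^2.
F(2) = -3, F'(2) = 12, so t_1 = 2 - (-3)/12 = 9/4.

9/4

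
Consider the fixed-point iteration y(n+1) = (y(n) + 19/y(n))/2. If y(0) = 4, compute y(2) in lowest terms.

y(1) = (4 + 19/4)/2 = 35/8.
y(2) = (35/8 + 19/(35/8))/2 = 2441/560.

2441/560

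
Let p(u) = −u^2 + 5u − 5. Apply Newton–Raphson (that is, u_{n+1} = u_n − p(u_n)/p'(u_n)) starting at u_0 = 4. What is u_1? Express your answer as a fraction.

p'(u) = −2u + 5.
p(4) = −1, p'(4) = −3, so u_1 = 4 − (−1)/(−3) = 11/3.

11/3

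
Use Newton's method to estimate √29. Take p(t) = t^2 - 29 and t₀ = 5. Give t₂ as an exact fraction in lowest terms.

p'(t) = 2t.
p(5) = -4, p'(5) = 10, so t₁ = 5 - (-4)/10 = 27/5.
p(27/5) = 4/25, p'(27/5) = 54/5, so t₂ = (27/5) - (4/25)/(54/5) = 727/135.

727/135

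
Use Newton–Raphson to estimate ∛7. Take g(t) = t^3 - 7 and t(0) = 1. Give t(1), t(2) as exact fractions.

g'(t) = 3t^2.
g(1) = -6, g'(1) = 3, so t(1) = 1 - (-6)/3 = 3.
g(3) = 20, g'(3) = 27, so t(2) = 3 - 20/27 = 61/27.

t(1) = 3, t(2) = 61/27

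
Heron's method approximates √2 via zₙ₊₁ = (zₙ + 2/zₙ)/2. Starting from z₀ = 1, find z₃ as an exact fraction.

z₁ = (1 + 2/1)/2 = 3/2.
z₂ = (3/2 + 2/(3/2))/2 = 17/12.
z₃ = (17/12 + 2/(17/12))/2 = 577/408.

577/408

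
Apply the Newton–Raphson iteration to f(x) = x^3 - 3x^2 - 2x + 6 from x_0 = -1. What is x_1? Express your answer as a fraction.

-11/7

f'(x) = 3x^2 - 6x - 2.
f(-1) = 4, f'(-1) = 7, so x_1 = (-1) - 4/7 = -11/7.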